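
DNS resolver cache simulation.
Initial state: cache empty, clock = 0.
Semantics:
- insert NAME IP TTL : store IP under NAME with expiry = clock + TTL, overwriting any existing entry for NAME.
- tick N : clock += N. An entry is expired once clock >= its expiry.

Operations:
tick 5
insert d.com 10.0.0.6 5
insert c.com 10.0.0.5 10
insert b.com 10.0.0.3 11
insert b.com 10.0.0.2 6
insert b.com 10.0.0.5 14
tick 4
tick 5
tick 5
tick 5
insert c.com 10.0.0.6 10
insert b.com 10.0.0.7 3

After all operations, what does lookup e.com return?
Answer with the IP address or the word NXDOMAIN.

Answer: NXDOMAIN

Derivation:
Op 1: tick 5 -> clock=5.
Op 2: insert d.com -> 10.0.0.6 (expiry=5+5=10). clock=5
Op 3: insert c.com -> 10.0.0.5 (expiry=5+10=15). clock=5
Op 4: insert b.com -> 10.0.0.3 (expiry=5+11=16). clock=5
Op 5: insert b.com -> 10.0.0.2 (expiry=5+6=11). clock=5
Op 6: insert b.com -> 10.0.0.5 (expiry=5+14=19). clock=5
Op 7: tick 4 -> clock=9.
Op 8: tick 5 -> clock=14. purged={d.com}
Op 9: tick 5 -> clock=19. purged={b.com,c.com}
Op 10: tick 5 -> clock=24.
Op 11: insert c.com -> 10.0.0.6 (expiry=24+10=34). clock=24
Op 12: insert b.com -> 10.0.0.7 (expiry=24+3=27). clock=24
lookup e.com: not in cache (expired or never inserted)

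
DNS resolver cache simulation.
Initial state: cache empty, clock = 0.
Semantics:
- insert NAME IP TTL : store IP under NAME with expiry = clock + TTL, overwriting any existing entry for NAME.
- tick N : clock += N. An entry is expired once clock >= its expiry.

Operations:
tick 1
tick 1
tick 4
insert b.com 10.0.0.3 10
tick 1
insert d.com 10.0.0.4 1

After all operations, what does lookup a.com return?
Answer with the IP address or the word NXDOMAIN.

Answer: NXDOMAIN

Derivation:
Op 1: tick 1 -> clock=1.
Op 2: tick 1 -> clock=2.
Op 3: tick 4 -> clock=6.
Op 4: insert b.com -> 10.0.0.3 (expiry=6+10=16). clock=6
Op 5: tick 1 -> clock=7.
Op 6: insert d.com -> 10.0.0.4 (expiry=7+1=8). clock=7
lookup a.com: not in cache (expired or never inserted)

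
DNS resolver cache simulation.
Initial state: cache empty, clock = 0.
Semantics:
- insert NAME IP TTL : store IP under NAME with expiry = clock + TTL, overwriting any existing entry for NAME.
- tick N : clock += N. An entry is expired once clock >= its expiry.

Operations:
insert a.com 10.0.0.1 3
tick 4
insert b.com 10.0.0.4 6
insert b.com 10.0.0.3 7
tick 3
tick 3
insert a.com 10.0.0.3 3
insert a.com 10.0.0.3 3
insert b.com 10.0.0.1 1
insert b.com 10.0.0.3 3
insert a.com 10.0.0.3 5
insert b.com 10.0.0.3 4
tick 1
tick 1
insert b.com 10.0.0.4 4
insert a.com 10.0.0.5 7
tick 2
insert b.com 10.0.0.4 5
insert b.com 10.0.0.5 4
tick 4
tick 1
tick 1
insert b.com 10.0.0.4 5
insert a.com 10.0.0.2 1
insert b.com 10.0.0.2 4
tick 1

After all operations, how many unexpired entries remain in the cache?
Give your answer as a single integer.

Answer: 1

Derivation:
Op 1: insert a.com -> 10.0.0.1 (expiry=0+3=3). clock=0
Op 2: tick 4 -> clock=4. purged={a.com}
Op 3: insert b.com -> 10.0.0.4 (expiry=4+6=10). clock=4
Op 4: insert b.com -> 10.0.0.3 (expiry=4+7=11). clock=4
Op 5: tick 3 -> clock=7.
Op 6: tick 3 -> clock=10.
Op 7: insert a.com -> 10.0.0.3 (expiry=10+3=13). clock=10
Op 8: insert a.com -> 10.0.0.3 (expiry=10+3=13). clock=10
Op 9: insert b.com -> 10.0.0.1 (expiry=10+1=11). clock=10
Op 10: insert b.com -> 10.0.0.3 (expiry=10+3=13). clock=10
Op 11: insert a.com -> 10.0.0.3 (expiry=10+5=15). clock=10
Op 12: insert b.com -> 10.0.0.3 (expiry=10+4=14). clock=10
Op 13: tick 1 -> clock=11.
Op 14: tick 1 -> clock=12.
Op 15: insert b.com -> 10.0.0.4 (expiry=12+4=16). clock=12
Op 16: insert a.com -> 10.0.0.5 (expiry=12+7=19). clock=12
Op 17: tick 2 -> clock=14.
Op 18: insert b.com -> 10.0.0.4 (expiry=14+5=19). clock=14
Op 19: insert b.com -> 10.0.0.5 (expiry=14+4=18). clock=14
Op 20: tick 4 -> clock=18. purged={b.com}
Op 21: tick 1 -> clock=19. purged={a.com}
Op 22: tick 1 -> clock=20.
Op 23: insert b.com -> 10.0.0.4 (expiry=20+5=25). clock=20
Op 24: insert a.com -> 10.0.0.2 (expiry=20+1=21). clock=20
Op 25: insert b.com -> 10.0.0.2 (expiry=20+4=24). clock=20
Op 26: tick 1 -> clock=21. purged={a.com}
Final cache (unexpired): {b.com} -> size=1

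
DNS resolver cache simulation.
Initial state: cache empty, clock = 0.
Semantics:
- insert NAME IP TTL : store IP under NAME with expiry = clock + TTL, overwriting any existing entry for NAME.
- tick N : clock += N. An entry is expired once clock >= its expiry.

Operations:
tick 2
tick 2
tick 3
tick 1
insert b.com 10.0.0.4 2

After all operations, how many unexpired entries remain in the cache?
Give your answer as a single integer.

Answer: 1

Derivation:
Op 1: tick 2 -> clock=2.
Op 2: tick 2 -> clock=4.
Op 3: tick 3 -> clock=7.
Op 4: tick 1 -> clock=8.
Op 5: insert b.com -> 10.0.0.4 (expiry=8+2=10). clock=8
Final cache (unexpired): {b.com} -> size=1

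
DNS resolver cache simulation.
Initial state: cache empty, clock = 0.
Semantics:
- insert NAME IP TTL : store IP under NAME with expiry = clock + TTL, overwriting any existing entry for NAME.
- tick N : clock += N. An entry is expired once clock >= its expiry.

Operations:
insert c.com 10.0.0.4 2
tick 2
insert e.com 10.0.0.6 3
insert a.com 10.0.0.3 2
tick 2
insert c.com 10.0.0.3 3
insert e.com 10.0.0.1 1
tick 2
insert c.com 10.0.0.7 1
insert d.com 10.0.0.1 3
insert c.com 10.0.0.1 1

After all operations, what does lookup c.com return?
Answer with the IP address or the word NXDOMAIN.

Op 1: insert c.com -> 10.0.0.4 (expiry=0+2=2). clock=0
Op 2: tick 2 -> clock=2. purged={c.com}
Op 3: insert e.com -> 10.0.0.6 (expiry=2+3=5). clock=2
Op 4: insert a.com -> 10.0.0.3 (expiry=2+2=4). clock=2
Op 5: tick 2 -> clock=4. purged={a.com}
Op 6: insert c.com -> 10.0.0.3 (expiry=4+3=7). clock=4
Op 7: insert e.com -> 10.0.0.1 (expiry=4+1=5). clock=4
Op 8: tick 2 -> clock=6. purged={e.com}
Op 9: insert c.com -> 10.0.0.7 (expiry=6+1=7). clock=6
Op 10: insert d.com -> 10.0.0.1 (expiry=6+3=9). clock=6
Op 11: insert c.com -> 10.0.0.1 (expiry=6+1=7). clock=6
lookup c.com: present, ip=10.0.0.1 expiry=7 > clock=6

Answer: 10.0.0.1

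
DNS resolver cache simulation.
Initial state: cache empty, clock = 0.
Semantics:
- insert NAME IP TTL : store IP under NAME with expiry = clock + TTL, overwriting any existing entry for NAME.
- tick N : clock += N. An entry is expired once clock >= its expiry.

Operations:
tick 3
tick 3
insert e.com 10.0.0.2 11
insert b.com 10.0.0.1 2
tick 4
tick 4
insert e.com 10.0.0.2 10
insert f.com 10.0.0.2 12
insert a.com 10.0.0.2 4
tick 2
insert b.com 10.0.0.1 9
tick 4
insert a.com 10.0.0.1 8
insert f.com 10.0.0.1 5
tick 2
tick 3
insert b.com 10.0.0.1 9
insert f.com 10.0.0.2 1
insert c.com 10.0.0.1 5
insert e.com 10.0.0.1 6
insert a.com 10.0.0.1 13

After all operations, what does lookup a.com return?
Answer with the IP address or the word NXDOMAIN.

Op 1: tick 3 -> clock=3.
Op 2: tick 3 -> clock=6.
Op 3: insert e.com -> 10.0.0.2 (expiry=6+11=17). clock=6
Op 4: insert b.com -> 10.0.0.1 (expiry=6+2=8). clock=6
Op 5: tick 4 -> clock=10. purged={b.com}
Op 6: tick 4 -> clock=14.
Op 7: insert e.com -> 10.0.0.2 (expiry=14+10=24). clock=14
Op 8: insert f.com -> 10.0.0.2 (expiry=14+12=26). clock=14
Op 9: insert a.com -> 10.0.0.2 (expiry=14+4=18). clock=14
Op 10: tick 2 -> clock=16.
Op 11: insert b.com -> 10.0.0.1 (expiry=16+9=25). clock=16
Op 12: tick 4 -> clock=20. purged={a.com}
Op 13: insert a.com -> 10.0.0.1 (expiry=20+8=28). clock=20
Op 14: insert f.com -> 10.0.0.1 (expiry=20+5=25). clock=20
Op 15: tick 2 -> clock=22.
Op 16: tick 3 -> clock=25. purged={b.com,e.com,f.com}
Op 17: insert b.com -> 10.0.0.1 (expiry=25+9=34). clock=25
Op 18: insert f.com -> 10.0.0.2 (expiry=25+1=26). clock=25
Op 19: insert c.com -> 10.0.0.1 (expiry=25+5=30). clock=25
Op 20: insert e.com -> 10.0.0.1 (expiry=25+6=31). clock=25
Op 21: insert a.com -> 10.0.0.1 (expiry=25+13=38). clock=25
lookup a.com: present, ip=10.0.0.1 expiry=38 > clock=25

Answer: 10.0.0.1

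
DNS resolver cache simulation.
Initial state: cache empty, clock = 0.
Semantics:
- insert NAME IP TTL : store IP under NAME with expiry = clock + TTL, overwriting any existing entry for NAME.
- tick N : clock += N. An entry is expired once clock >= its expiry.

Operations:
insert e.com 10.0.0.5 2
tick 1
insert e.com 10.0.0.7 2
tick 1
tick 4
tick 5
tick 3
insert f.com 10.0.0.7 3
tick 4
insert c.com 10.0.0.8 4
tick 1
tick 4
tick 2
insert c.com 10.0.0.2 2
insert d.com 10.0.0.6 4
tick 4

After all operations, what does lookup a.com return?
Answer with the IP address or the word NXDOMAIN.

Op 1: insert e.com -> 10.0.0.5 (expiry=0+2=2). clock=0
Op 2: tick 1 -> clock=1.
Op 3: insert e.com -> 10.0.0.7 (expiry=1+2=3). clock=1
Op 4: tick 1 -> clock=2.
Op 5: tick 4 -> clock=6. purged={e.com}
Op 6: tick 5 -> clock=11.
Op 7: tick 3 -> clock=14.
Op 8: insert f.com -> 10.0.0.7 (expiry=14+3=17). clock=14
Op 9: tick 4 -> clock=18. purged={f.com}
Op 10: insert c.com -> 10.0.0.8 (expiry=18+4=22). clock=18
Op 11: tick 1 -> clock=19.
Op 12: tick 4 -> clock=23. purged={c.com}
Op 13: tick 2 -> clock=25.
Op 14: insert c.com -> 10.0.0.2 (expiry=25+2=27). clock=25
Op 15: insert d.com -> 10.0.0.6 (expiry=25+4=29). clock=25
Op 16: tick 4 -> clock=29. purged={c.com,d.com}
lookup a.com: not in cache (expired or never inserted)

Answer: NXDOMAIN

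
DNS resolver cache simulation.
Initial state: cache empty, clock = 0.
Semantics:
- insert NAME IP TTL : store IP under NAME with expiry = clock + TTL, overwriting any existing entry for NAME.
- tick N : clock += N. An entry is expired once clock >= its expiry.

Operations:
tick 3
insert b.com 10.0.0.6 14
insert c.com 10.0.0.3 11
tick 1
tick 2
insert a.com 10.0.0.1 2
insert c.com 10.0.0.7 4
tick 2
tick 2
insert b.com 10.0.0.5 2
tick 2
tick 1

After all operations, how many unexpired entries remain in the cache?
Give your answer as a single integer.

Op 1: tick 3 -> clock=3.
Op 2: insert b.com -> 10.0.0.6 (expiry=3+14=17). clock=3
Op 3: insert c.com -> 10.0.0.3 (expiry=3+11=14). clock=3
Op 4: tick 1 -> clock=4.
Op 5: tick 2 -> clock=6.
Op 6: insert a.com -> 10.0.0.1 (expiry=6+2=8). clock=6
Op 7: insert c.com -> 10.0.0.7 (expiry=6+4=10). clock=6
Op 8: tick 2 -> clock=8. purged={a.com}
Op 9: tick 2 -> clock=10. purged={c.com}
Op 10: insert b.com -> 10.0.0.5 (expiry=10+2=12). clock=10
Op 11: tick 2 -> clock=12. purged={b.com}
Op 12: tick 1 -> clock=13.
Final cache (unexpired): {} -> size=0

Answer: 0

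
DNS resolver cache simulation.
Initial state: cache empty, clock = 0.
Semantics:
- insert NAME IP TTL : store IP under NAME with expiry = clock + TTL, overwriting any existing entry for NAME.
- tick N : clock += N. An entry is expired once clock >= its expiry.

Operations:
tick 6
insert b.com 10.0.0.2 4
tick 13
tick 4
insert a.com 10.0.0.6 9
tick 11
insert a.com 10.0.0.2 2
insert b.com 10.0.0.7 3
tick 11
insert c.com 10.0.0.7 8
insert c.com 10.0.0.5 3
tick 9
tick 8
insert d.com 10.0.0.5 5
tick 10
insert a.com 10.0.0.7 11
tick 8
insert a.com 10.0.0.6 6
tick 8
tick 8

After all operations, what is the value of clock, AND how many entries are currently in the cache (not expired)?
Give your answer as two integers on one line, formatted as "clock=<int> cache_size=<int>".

Answer: clock=96 cache_size=0

Derivation:
Op 1: tick 6 -> clock=6.
Op 2: insert b.com -> 10.0.0.2 (expiry=6+4=10). clock=6
Op 3: tick 13 -> clock=19. purged={b.com}
Op 4: tick 4 -> clock=23.
Op 5: insert a.com -> 10.0.0.6 (expiry=23+9=32). clock=23
Op 6: tick 11 -> clock=34. purged={a.com}
Op 7: insert a.com -> 10.0.0.2 (expiry=34+2=36). clock=34
Op 8: insert b.com -> 10.0.0.7 (expiry=34+3=37). clock=34
Op 9: tick 11 -> clock=45. purged={a.com,b.com}
Op 10: insert c.com -> 10.0.0.7 (expiry=45+8=53). clock=45
Op 11: insert c.com -> 10.0.0.5 (expiry=45+3=48). clock=45
Op 12: tick 9 -> clock=54. purged={c.com}
Op 13: tick 8 -> clock=62.
Op 14: insert d.com -> 10.0.0.5 (expiry=62+5=67). clock=62
Op 15: tick 10 -> clock=72. purged={d.com}
Op 16: insert a.com -> 10.0.0.7 (expiry=72+11=83). clock=72
Op 17: tick 8 -> clock=80.
Op 18: insert a.com -> 10.0.0.6 (expiry=80+6=86). clock=80
Op 19: tick 8 -> clock=88. purged={a.com}
Op 20: tick 8 -> clock=96.
Final clock = 96
Final cache (unexpired): {} -> size=0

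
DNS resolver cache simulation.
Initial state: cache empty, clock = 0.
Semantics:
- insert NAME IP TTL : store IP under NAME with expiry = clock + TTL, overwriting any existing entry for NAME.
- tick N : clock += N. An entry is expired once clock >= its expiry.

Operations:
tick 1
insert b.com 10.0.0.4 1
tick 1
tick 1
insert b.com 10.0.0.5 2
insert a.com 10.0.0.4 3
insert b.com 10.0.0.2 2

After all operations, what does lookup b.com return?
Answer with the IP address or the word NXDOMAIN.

Op 1: tick 1 -> clock=1.
Op 2: insert b.com -> 10.0.0.4 (expiry=1+1=2). clock=1
Op 3: tick 1 -> clock=2. purged={b.com}
Op 4: tick 1 -> clock=3.
Op 5: insert b.com -> 10.0.0.5 (expiry=3+2=5). clock=3
Op 6: insert a.com -> 10.0.0.4 (expiry=3+3=6). clock=3
Op 7: insert b.com -> 10.0.0.2 (expiry=3+2=5). clock=3
lookup b.com: present, ip=10.0.0.2 expiry=5 > clock=3

Answer: 10.0.0.2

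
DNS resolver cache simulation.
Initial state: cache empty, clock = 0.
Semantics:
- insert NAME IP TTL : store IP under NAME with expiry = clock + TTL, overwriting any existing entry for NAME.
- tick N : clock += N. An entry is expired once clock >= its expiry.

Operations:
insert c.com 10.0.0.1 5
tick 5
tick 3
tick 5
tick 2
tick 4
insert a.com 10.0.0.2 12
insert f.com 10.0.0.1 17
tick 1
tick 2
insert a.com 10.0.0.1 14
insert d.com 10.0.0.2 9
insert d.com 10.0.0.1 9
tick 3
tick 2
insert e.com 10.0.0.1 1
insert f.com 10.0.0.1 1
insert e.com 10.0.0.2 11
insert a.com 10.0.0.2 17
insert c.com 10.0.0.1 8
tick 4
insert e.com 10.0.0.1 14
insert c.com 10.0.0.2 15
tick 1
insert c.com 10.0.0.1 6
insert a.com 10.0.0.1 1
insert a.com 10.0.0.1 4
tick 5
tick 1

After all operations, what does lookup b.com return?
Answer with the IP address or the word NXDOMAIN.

Op 1: insert c.com -> 10.0.0.1 (expiry=0+5=5). clock=0
Op 2: tick 5 -> clock=5. purged={c.com}
Op 3: tick 3 -> clock=8.
Op 4: tick 5 -> clock=13.
Op 5: tick 2 -> clock=15.
Op 6: tick 4 -> clock=19.
Op 7: insert a.com -> 10.0.0.2 (expiry=19+12=31). clock=19
Op 8: insert f.com -> 10.0.0.1 (expiry=19+17=36). clock=19
Op 9: tick 1 -> clock=20.
Op 10: tick 2 -> clock=22.
Op 11: insert a.com -> 10.0.0.1 (expiry=22+14=36). clock=22
Op 12: insert d.com -> 10.0.0.2 (expiry=22+9=31). clock=22
Op 13: insert d.com -> 10.0.0.1 (expiry=22+9=31). clock=22
Op 14: tick 3 -> clock=25.
Op 15: tick 2 -> clock=27.
Op 16: insert e.com -> 10.0.0.1 (expiry=27+1=28). clock=27
Op 17: insert f.com -> 10.0.0.1 (expiry=27+1=28). clock=27
Op 18: insert e.com -> 10.0.0.2 (expiry=27+11=38). clock=27
Op 19: insert a.com -> 10.0.0.2 (expiry=27+17=44). clock=27
Op 20: insert c.com -> 10.0.0.1 (expiry=27+8=35). clock=27
Op 21: tick 4 -> clock=31. purged={d.com,f.com}
Op 22: insert e.com -> 10.0.0.1 (expiry=31+14=45). clock=31
Op 23: insert c.com -> 10.0.0.2 (expiry=31+15=46). clock=31
Op 24: tick 1 -> clock=32.
Op 25: insert c.com -> 10.0.0.1 (expiry=32+6=38). clock=32
Op 26: insert a.com -> 10.0.0.1 (expiry=32+1=33). clock=32
Op 27: insert a.com -> 10.0.0.1 (expiry=32+4=36). clock=32
Op 28: tick 5 -> clock=37. purged={a.com}
Op 29: tick 1 -> clock=38. purged={c.com}
lookup b.com: not in cache (expired or never inserted)

Answer: NXDOMAIN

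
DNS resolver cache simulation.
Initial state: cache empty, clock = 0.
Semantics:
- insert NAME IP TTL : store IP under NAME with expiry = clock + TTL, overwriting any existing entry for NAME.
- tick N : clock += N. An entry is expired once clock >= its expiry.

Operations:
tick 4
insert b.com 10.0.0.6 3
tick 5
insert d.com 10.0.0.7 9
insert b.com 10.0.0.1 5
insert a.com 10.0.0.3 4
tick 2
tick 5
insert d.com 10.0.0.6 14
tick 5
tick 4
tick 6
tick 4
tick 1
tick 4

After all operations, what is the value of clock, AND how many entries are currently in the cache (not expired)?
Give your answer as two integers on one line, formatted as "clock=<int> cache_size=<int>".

Answer: clock=40 cache_size=0

Derivation:
Op 1: tick 4 -> clock=4.
Op 2: insert b.com -> 10.0.0.6 (expiry=4+3=7). clock=4
Op 3: tick 5 -> clock=9. purged={b.com}
Op 4: insert d.com -> 10.0.0.7 (expiry=9+9=18). clock=9
Op 5: insert b.com -> 10.0.0.1 (expiry=9+5=14). clock=9
Op 6: insert a.com -> 10.0.0.3 (expiry=9+4=13). clock=9
Op 7: tick 2 -> clock=11.
Op 8: tick 5 -> clock=16. purged={a.com,b.com}
Op 9: insert d.com -> 10.0.0.6 (expiry=16+14=30). clock=16
Op 10: tick 5 -> clock=21.
Op 11: tick 4 -> clock=25.
Op 12: tick 6 -> clock=31. purged={d.com}
Op 13: tick 4 -> clock=35.
Op 14: tick 1 -> clock=36.
Op 15: tick 4 -> clock=40.
Final clock = 40
Final cache (unexpired): {} -> size=0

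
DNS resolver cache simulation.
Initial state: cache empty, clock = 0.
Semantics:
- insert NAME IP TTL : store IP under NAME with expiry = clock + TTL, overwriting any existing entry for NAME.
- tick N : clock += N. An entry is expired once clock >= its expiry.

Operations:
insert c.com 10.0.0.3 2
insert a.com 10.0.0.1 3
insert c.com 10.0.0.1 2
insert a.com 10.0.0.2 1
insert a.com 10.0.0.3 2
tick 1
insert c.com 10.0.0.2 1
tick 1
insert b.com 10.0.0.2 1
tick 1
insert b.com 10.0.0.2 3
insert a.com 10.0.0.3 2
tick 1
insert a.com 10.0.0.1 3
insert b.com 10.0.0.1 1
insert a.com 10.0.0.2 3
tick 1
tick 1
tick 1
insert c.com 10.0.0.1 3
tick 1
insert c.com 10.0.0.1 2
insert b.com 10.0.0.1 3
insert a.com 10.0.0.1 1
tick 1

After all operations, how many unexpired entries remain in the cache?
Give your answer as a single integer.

Answer: 2

Derivation:
Op 1: insert c.com -> 10.0.0.3 (expiry=0+2=2). clock=0
Op 2: insert a.com -> 10.0.0.1 (expiry=0+3=3). clock=0
Op 3: insert c.com -> 10.0.0.1 (expiry=0+2=2). clock=0
Op 4: insert a.com -> 10.0.0.2 (expiry=0+1=1). clock=0
Op 5: insert a.com -> 10.0.0.3 (expiry=0+2=2). clock=0
Op 6: tick 1 -> clock=1.
Op 7: insert c.com -> 10.0.0.2 (expiry=1+1=2). clock=1
Op 8: tick 1 -> clock=2. purged={a.com,c.com}
Op 9: insert b.com -> 10.0.0.2 (expiry=2+1=3). clock=2
Op 10: tick 1 -> clock=3. purged={b.com}
Op 11: insert b.com -> 10.0.0.2 (expiry=3+3=6). clock=3
Op 12: insert a.com -> 10.0.0.3 (expiry=3+2=5). clock=3
Op 13: tick 1 -> clock=4.
Op 14: insert a.com -> 10.0.0.1 (expiry=4+3=7). clock=4
Op 15: insert b.com -> 10.0.0.1 (expiry=4+1=5). clock=4
Op 16: insert a.com -> 10.0.0.2 (expiry=4+3=7). clock=4
Op 17: tick 1 -> clock=5. purged={b.com}
Op 18: tick 1 -> clock=6.
Op 19: tick 1 -> clock=7. purged={a.com}
Op 20: insert c.com -> 10.0.0.1 (expiry=7+3=10). clock=7
Op 21: tick 1 -> clock=8.
Op 22: insert c.com -> 10.0.0.1 (expiry=8+2=10). clock=8
Op 23: insert b.com -> 10.0.0.1 (expiry=8+3=11). clock=8
Op 24: insert a.com -> 10.0.0.1 (expiry=8+1=9). clock=8
Op 25: tick 1 -> clock=9. purged={a.com}
Final cache (unexpired): {b.com,c.com} -> size=2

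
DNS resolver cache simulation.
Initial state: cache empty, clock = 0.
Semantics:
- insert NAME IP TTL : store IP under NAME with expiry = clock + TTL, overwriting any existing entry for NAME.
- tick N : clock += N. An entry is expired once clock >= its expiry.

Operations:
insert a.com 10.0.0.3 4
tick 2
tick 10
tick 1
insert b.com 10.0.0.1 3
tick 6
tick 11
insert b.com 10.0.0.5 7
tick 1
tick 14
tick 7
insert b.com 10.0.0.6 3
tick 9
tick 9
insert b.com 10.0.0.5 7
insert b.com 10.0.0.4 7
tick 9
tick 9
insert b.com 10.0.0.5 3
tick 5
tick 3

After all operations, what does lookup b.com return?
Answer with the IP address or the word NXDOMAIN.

Op 1: insert a.com -> 10.0.0.3 (expiry=0+4=4). clock=0
Op 2: tick 2 -> clock=2.
Op 3: tick 10 -> clock=12. purged={a.com}
Op 4: tick 1 -> clock=13.
Op 5: insert b.com -> 10.0.0.1 (expiry=13+3=16). clock=13
Op 6: tick 6 -> clock=19. purged={b.com}
Op 7: tick 11 -> clock=30.
Op 8: insert b.com -> 10.0.0.5 (expiry=30+7=37). clock=30
Op 9: tick 1 -> clock=31.
Op 10: tick 14 -> clock=45. purged={b.com}
Op 11: tick 7 -> clock=52.
Op 12: insert b.com -> 10.0.0.6 (expiry=52+3=55). clock=52
Op 13: tick 9 -> clock=61. purged={b.com}
Op 14: tick 9 -> clock=70.
Op 15: insert b.com -> 10.0.0.5 (expiry=70+7=77). clock=70
Op 16: insert b.com -> 10.0.0.4 (expiry=70+7=77). clock=70
Op 17: tick 9 -> clock=79. purged={b.com}
Op 18: tick 9 -> clock=88.
Op 19: insert b.com -> 10.0.0.5 (expiry=88+3=91). clock=88
Op 20: tick 5 -> clock=93. purged={b.com}
Op 21: tick 3 -> clock=96.
lookup b.com: not in cache (expired or never inserted)

Answer: NXDOMAIN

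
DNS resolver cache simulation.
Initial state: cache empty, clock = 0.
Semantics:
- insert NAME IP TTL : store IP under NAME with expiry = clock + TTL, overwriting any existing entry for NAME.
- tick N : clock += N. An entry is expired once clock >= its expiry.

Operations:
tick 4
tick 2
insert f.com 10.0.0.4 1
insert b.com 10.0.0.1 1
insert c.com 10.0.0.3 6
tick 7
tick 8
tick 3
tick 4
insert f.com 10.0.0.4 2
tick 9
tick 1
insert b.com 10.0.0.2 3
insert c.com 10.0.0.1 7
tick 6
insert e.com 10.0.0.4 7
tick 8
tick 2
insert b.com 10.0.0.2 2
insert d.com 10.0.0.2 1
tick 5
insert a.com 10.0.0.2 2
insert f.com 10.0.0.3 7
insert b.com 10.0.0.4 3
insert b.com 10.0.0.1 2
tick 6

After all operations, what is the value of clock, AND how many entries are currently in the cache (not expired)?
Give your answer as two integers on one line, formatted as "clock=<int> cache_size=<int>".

Op 1: tick 4 -> clock=4.
Op 2: tick 2 -> clock=6.
Op 3: insert f.com -> 10.0.0.4 (expiry=6+1=7). clock=6
Op 4: insert b.com -> 10.0.0.1 (expiry=6+1=7). clock=6
Op 5: insert c.com -> 10.0.0.3 (expiry=6+6=12). clock=6
Op 6: tick 7 -> clock=13. purged={b.com,c.com,f.com}
Op 7: tick 8 -> clock=21.
Op 8: tick 3 -> clock=24.
Op 9: tick 4 -> clock=28.
Op 10: insert f.com -> 10.0.0.4 (expiry=28+2=30). clock=28
Op 11: tick 9 -> clock=37. purged={f.com}
Op 12: tick 1 -> clock=38.
Op 13: insert b.com -> 10.0.0.2 (expiry=38+3=41). clock=38
Op 14: insert c.com -> 10.0.0.1 (expiry=38+7=45). clock=38
Op 15: tick 6 -> clock=44. purged={b.com}
Op 16: insert e.com -> 10.0.0.4 (expiry=44+7=51). clock=44
Op 17: tick 8 -> clock=52. purged={c.com,e.com}
Op 18: tick 2 -> clock=54.
Op 19: insert b.com -> 10.0.0.2 (expiry=54+2=56). clock=54
Op 20: insert d.com -> 10.0.0.2 (expiry=54+1=55). clock=54
Op 21: tick 5 -> clock=59. purged={b.com,d.com}
Op 22: insert a.com -> 10.0.0.2 (expiry=59+2=61). clock=59
Op 23: insert f.com -> 10.0.0.3 (expiry=59+7=66). clock=59
Op 24: insert b.com -> 10.0.0.4 (expiry=59+3=62). clock=59
Op 25: insert b.com -> 10.0.0.1 (expiry=59+2=61). clock=59
Op 26: tick 6 -> clock=65. purged={a.com,b.com}
Final clock = 65
Final cache (unexpired): {f.com} -> size=1

Answer: clock=65 cache_size=1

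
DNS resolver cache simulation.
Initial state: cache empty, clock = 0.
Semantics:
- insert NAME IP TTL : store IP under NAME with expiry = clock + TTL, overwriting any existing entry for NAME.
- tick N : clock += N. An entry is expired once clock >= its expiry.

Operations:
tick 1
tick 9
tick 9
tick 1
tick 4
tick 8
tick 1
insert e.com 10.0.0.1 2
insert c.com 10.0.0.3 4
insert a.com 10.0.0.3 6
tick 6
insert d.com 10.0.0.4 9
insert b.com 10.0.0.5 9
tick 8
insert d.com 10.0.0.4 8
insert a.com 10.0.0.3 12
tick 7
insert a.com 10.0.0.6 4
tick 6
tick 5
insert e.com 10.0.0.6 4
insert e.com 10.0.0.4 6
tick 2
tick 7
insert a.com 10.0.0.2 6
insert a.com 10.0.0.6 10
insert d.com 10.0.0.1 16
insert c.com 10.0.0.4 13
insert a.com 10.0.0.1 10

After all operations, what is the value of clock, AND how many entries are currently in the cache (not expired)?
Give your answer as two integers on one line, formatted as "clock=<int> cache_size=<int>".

Op 1: tick 1 -> clock=1.
Op 2: tick 9 -> clock=10.
Op 3: tick 9 -> clock=19.
Op 4: tick 1 -> clock=20.
Op 5: tick 4 -> clock=24.
Op 6: tick 8 -> clock=32.
Op 7: tick 1 -> clock=33.
Op 8: insert e.com -> 10.0.0.1 (expiry=33+2=35). clock=33
Op 9: insert c.com -> 10.0.0.3 (expiry=33+4=37). clock=33
Op 10: insert a.com -> 10.0.0.3 (expiry=33+6=39). clock=33
Op 11: tick 6 -> clock=39. purged={a.com,c.com,e.com}
Op 12: insert d.com -> 10.0.0.4 (expiry=39+9=48). clock=39
Op 13: insert b.com -> 10.0.0.5 (expiry=39+9=48). clock=39
Op 14: tick 8 -> clock=47.
Op 15: insert d.com -> 10.0.0.4 (expiry=47+8=55). clock=47
Op 16: insert a.com -> 10.0.0.3 (expiry=47+12=59). clock=47
Op 17: tick 7 -> clock=54. purged={b.com}
Op 18: insert a.com -> 10.0.0.6 (expiry=54+4=58). clock=54
Op 19: tick 6 -> clock=60. purged={a.com,d.com}
Op 20: tick 5 -> clock=65.
Op 21: insert e.com -> 10.0.0.6 (expiry=65+4=69). clock=65
Op 22: insert e.com -> 10.0.0.4 (expiry=65+6=71). clock=65
Op 23: tick 2 -> clock=67.
Op 24: tick 7 -> clock=74. purged={e.com}
Op 25: insert a.com -> 10.0.0.2 (expiry=74+6=80). clock=74
Op 26: insert a.com -> 10.0.0.6 (expiry=74+10=84). clock=74
Op 27: insert d.com -> 10.0.0.1 (expiry=74+16=90). clock=74
Op 28: insert c.com -> 10.0.0.4 (expiry=74+13=87). clock=74
Op 29: insert a.com -> 10.0.0.1 (expiry=74+10=84). clock=74
Final clock = 74
Final cache (unexpired): {a.com,c.com,d.com} -> size=3

Answer: clock=74 cache_size=3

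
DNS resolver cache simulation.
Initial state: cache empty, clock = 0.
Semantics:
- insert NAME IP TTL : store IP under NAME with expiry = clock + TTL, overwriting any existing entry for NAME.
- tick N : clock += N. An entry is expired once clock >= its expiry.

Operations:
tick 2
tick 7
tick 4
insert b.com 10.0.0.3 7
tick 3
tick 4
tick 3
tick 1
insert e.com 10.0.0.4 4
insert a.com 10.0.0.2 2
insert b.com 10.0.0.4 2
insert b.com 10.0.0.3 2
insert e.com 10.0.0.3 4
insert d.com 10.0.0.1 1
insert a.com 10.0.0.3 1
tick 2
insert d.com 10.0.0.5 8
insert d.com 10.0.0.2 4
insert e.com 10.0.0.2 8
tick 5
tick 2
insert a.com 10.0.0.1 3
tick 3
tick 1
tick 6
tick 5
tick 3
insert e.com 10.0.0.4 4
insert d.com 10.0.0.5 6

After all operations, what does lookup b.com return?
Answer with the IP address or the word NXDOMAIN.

Op 1: tick 2 -> clock=2.
Op 2: tick 7 -> clock=9.
Op 3: tick 4 -> clock=13.
Op 4: insert b.com -> 10.0.0.3 (expiry=13+7=20). clock=13
Op 5: tick 3 -> clock=16.
Op 6: tick 4 -> clock=20. purged={b.com}
Op 7: tick 3 -> clock=23.
Op 8: tick 1 -> clock=24.
Op 9: insert e.com -> 10.0.0.4 (expiry=24+4=28). clock=24
Op 10: insert a.com -> 10.0.0.2 (expiry=24+2=26). clock=24
Op 11: insert b.com -> 10.0.0.4 (expiry=24+2=26). clock=24
Op 12: insert b.com -> 10.0.0.3 (expiry=24+2=26). clock=24
Op 13: insert e.com -> 10.0.0.3 (expiry=24+4=28). clock=24
Op 14: insert d.com -> 10.0.0.1 (expiry=24+1=25). clock=24
Op 15: insert a.com -> 10.0.0.3 (expiry=24+1=25). clock=24
Op 16: tick 2 -> clock=26. purged={a.com,b.com,d.com}
Op 17: insert d.com -> 10.0.0.5 (expiry=26+8=34). clock=26
Op 18: insert d.com -> 10.0.0.2 (expiry=26+4=30). clock=26
Op 19: insert e.com -> 10.0.0.2 (expiry=26+8=34). clock=26
Op 20: tick 5 -> clock=31. purged={d.com}
Op 21: tick 2 -> clock=33.
Op 22: insert a.com -> 10.0.0.1 (expiry=33+3=36). clock=33
Op 23: tick 3 -> clock=36. purged={a.com,e.com}
Op 24: tick 1 -> clock=37.
Op 25: tick 6 -> clock=43.
Op 26: tick 5 -> clock=48.
Op 27: tick 3 -> clock=51.
Op 28: insert e.com -> 10.0.0.4 (expiry=51+4=55). clock=51
Op 29: insert d.com -> 10.0.0.5 (expiry=51+6=57). clock=51
lookup b.com: not in cache (expired or never inserted)

Answer: NXDOMAIN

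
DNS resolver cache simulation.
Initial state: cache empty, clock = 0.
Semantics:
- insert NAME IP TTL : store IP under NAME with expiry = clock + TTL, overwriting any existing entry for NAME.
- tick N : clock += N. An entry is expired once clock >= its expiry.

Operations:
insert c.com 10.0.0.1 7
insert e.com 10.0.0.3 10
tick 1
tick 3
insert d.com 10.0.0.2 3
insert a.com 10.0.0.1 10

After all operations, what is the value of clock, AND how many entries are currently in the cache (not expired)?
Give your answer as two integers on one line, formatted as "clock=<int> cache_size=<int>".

Op 1: insert c.com -> 10.0.0.1 (expiry=0+7=7). clock=0
Op 2: insert e.com -> 10.0.0.3 (expiry=0+10=10). clock=0
Op 3: tick 1 -> clock=1.
Op 4: tick 3 -> clock=4.
Op 5: insert d.com -> 10.0.0.2 (expiry=4+3=7). clock=4
Op 6: insert a.com -> 10.0.0.1 (expiry=4+10=14). clock=4
Final clock = 4
Final cache (unexpired): {a.com,c.com,d.com,e.com} -> size=4

Answer: clock=4 cache_size=4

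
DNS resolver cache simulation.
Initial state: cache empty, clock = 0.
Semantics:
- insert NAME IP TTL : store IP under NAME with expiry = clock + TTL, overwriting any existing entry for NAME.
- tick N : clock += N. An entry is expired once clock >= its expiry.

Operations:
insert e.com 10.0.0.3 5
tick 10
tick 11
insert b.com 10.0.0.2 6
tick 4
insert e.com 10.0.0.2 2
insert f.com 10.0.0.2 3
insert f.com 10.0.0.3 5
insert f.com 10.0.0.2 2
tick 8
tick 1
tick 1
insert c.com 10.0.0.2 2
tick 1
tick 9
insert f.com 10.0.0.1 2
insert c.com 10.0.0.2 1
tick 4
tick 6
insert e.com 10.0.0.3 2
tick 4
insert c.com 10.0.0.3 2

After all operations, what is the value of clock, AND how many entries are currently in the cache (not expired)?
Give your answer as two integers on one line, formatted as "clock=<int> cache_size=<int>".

Answer: clock=59 cache_size=1

Derivation:
Op 1: insert e.com -> 10.0.0.3 (expiry=0+5=5). clock=0
Op 2: tick 10 -> clock=10. purged={e.com}
Op 3: tick 11 -> clock=21.
Op 4: insert b.com -> 10.0.0.2 (expiry=21+6=27). clock=21
Op 5: tick 4 -> clock=25.
Op 6: insert e.com -> 10.0.0.2 (expiry=25+2=27). clock=25
Op 7: insert f.com -> 10.0.0.2 (expiry=25+3=28). clock=25
Op 8: insert f.com -> 10.0.0.3 (expiry=25+5=30). clock=25
Op 9: insert f.com -> 10.0.0.2 (expiry=25+2=27). clock=25
Op 10: tick 8 -> clock=33. purged={b.com,e.com,f.com}
Op 11: tick 1 -> clock=34.
Op 12: tick 1 -> clock=35.
Op 13: insert c.com -> 10.0.0.2 (expiry=35+2=37). clock=35
Op 14: tick 1 -> clock=36.
Op 15: tick 9 -> clock=45. purged={c.com}
Op 16: insert f.com -> 10.0.0.1 (expiry=45+2=47). clock=45
Op 17: insert c.com -> 10.0.0.2 (expiry=45+1=46). clock=45
Op 18: tick 4 -> clock=49. purged={c.com,f.com}
Op 19: tick 6 -> clock=55.
Op 20: insert e.com -> 10.0.0.3 (expiry=55+2=57). clock=55
Op 21: tick 4 -> clock=59. purged={e.com}
Op 22: insert c.com -> 10.0.0.3 (expiry=59+2=61). clock=59
Final clock = 59
Final cache (unexpired): {c.com} -> size=1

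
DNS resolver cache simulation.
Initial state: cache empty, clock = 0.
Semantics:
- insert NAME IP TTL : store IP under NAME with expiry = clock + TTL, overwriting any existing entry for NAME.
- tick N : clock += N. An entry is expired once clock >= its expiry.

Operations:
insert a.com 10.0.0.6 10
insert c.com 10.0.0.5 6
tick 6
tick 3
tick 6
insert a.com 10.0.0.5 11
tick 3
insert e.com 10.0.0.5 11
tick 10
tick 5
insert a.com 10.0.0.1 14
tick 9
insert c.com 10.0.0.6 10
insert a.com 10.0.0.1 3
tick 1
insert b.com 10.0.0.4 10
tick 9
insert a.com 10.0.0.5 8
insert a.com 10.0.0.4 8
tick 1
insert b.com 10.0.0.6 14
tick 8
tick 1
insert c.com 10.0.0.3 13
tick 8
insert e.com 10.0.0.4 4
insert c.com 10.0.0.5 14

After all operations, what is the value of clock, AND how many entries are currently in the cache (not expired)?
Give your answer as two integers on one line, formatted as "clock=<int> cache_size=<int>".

Op 1: insert a.com -> 10.0.0.6 (expiry=0+10=10). clock=0
Op 2: insert c.com -> 10.0.0.5 (expiry=0+6=6). clock=0
Op 3: tick 6 -> clock=6. purged={c.com}
Op 4: tick 3 -> clock=9.
Op 5: tick 6 -> clock=15. purged={a.com}
Op 6: insert a.com -> 10.0.0.5 (expiry=15+11=26). clock=15
Op 7: tick 3 -> clock=18.
Op 8: insert e.com -> 10.0.0.5 (expiry=18+11=29). clock=18
Op 9: tick 10 -> clock=28. purged={a.com}
Op 10: tick 5 -> clock=33. purged={e.com}
Op 11: insert a.com -> 10.0.0.1 (expiry=33+14=47). clock=33
Op 12: tick 9 -> clock=42.
Op 13: insert c.com -> 10.0.0.6 (expiry=42+10=52). clock=42
Op 14: insert a.com -> 10.0.0.1 (expiry=42+3=45). clock=42
Op 15: tick 1 -> clock=43.
Op 16: insert b.com -> 10.0.0.4 (expiry=43+10=53). clock=43
Op 17: tick 9 -> clock=52. purged={a.com,c.com}
Op 18: insert a.com -> 10.0.0.5 (expiry=52+8=60). clock=52
Op 19: insert a.com -> 10.0.0.4 (expiry=52+8=60). clock=52
Op 20: tick 1 -> clock=53. purged={b.com}
Op 21: insert b.com -> 10.0.0.6 (expiry=53+14=67). clock=53
Op 22: tick 8 -> clock=61. purged={a.com}
Op 23: tick 1 -> clock=62.
Op 24: insert c.com -> 10.0.0.3 (expiry=62+13=75). clock=62
Op 25: tick 8 -> clock=70. purged={b.com}
Op 26: insert e.com -> 10.0.0.4 (expiry=70+4=74). clock=70
Op 27: insert c.com -> 10.0.0.5 (expiry=70+14=84). clock=70
Final clock = 70
Final cache (unexpired): {c.com,e.com} -> size=2

Answer: clock=70 cache_size=2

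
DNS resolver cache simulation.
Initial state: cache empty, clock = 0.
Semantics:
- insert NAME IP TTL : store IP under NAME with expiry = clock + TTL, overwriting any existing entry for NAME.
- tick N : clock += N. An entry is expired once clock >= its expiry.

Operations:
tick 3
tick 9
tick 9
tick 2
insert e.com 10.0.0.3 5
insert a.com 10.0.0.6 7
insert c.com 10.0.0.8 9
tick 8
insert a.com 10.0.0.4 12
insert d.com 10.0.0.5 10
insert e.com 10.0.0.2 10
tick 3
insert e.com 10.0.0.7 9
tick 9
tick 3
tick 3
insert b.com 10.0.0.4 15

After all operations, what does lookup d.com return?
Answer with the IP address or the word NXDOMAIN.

Op 1: tick 3 -> clock=3.
Op 2: tick 9 -> clock=12.
Op 3: tick 9 -> clock=21.
Op 4: tick 2 -> clock=23.
Op 5: insert e.com -> 10.0.0.3 (expiry=23+5=28). clock=23
Op 6: insert a.com -> 10.0.0.6 (expiry=23+7=30). clock=23
Op 7: insert c.com -> 10.0.0.8 (expiry=23+9=32). clock=23
Op 8: tick 8 -> clock=31. purged={a.com,e.com}
Op 9: insert a.com -> 10.0.0.4 (expiry=31+12=43). clock=31
Op 10: insert d.com -> 10.0.0.5 (expiry=31+10=41). clock=31
Op 11: insert e.com -> 10.0.0.2 (expiry=31+10=41). clock=31
Op 12: tick 3 -> clock=34. purged={c.com}
Op 13: insert e.com -> 10.0.0.7 (expiry=34+9=43). clock=34
Op 14: tick 9 -> clock=43. purged={a.com,d.com,e.com}
Op 15: tick 3 -> clock=46.
Op 16: tick 3 -> clock=49.
Op 17: insert b.com -> 10.0.0.4 (expiry=49+15=64). clock=49
lookup d.com: not in cache (expired or never inserted)

Answer: NXDOMAIN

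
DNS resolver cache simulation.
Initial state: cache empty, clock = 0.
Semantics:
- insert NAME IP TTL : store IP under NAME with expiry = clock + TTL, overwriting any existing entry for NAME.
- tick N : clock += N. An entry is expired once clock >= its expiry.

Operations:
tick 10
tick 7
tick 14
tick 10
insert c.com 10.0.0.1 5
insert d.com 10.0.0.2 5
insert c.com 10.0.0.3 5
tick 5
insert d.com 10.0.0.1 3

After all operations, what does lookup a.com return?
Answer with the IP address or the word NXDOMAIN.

Op 1: tick 10 -> clock=10.
Op 2: tick 7 -> clock=17.
Op 3: tick 14 -> clock=31.
Op 4: tick 10 -> clock=41.
Op 5: insert c.com -> 10.0.0.1 (expiry=41+5=46). clock=41
Op 6: insert d.com -> 10.0.0.2 (expiry=41+5=46). clock=41
Op 7: insert c.com -> 10.0.0.3 (expiry=41+5=46). clock=41
Op 8: tick 5 -> clock=46. purged={c.com,d.com}
Op 9: insert d.com -> 10.0.0.1 (expiry=46+3=49). clock=46
lookup a.com: not in cache (expired or never inserted)

Answer: NXDOMAIN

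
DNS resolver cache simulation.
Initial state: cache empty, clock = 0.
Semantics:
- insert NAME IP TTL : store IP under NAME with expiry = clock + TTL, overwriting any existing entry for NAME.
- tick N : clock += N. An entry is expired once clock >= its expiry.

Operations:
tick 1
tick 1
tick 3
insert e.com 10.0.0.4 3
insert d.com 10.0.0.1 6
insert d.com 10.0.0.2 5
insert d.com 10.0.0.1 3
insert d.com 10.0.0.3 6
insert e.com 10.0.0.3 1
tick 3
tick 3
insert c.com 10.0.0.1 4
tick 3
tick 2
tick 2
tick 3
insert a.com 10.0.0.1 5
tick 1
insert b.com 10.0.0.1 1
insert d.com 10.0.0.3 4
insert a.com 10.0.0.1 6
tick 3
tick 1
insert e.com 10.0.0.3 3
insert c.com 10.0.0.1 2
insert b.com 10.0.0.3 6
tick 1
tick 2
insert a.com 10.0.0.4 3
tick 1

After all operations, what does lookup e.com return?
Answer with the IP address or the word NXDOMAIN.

Op 1: tick 1 -> clock=1.
Op 2: tick 1 -> clock=2.
Op 3: tick 3 -> clock=5.
Op 4: insert e.com -> 10.0.0.4 (expiry=5+3=8). clock=5
Op 5: insert d.com -> 10.0.0.1 (expiry=5+6=11). clock=5
Op 6: insert d.com -> 10.0.0.2 (expiry=5+5=10). clock=5
Op 7: insert d.com -> 10.0.0.1 (expiry=5+3=8). clock=5
Op 8: insert d.com -> 10.0.0.3 (expiry=5+6=11). clock=5
Op 9: insert e.com -> 10.0.0.3 (expiry=5+1=6). clock=5
Op 10: tick 3 -> clock=8. purged={e.com}
Op 11: tick 3 -> clock=11. purged={d.com}
Op 12: insert c.com -> 10.0.0.1 (expiry=11+4=15). clock=11
Op 13: tick 3 -> clock=14.
Op 14: tick 2 -> clock=16. purged={c.com}
Op 15: tick 2 -> clock=18.
Op 16: tick 3 -> clock=21.
Op 17: insert a.com -> 10.0.0.1 (expiry=21+5=26). clock=21
Op 18: tick 1 -> clock=22.
Op 19: insert b.com -> 10.0.0.1 (expiry=22+1=23). clock=22
Op 20: insert d.com -> 10.0.0.3 (expiry=22+4=26). clock=22
Op 21: insert a.com -> 10.0.0.1 (expiry=22+6=28). clock=22
Op 22: tick 3 -> clock=25. purged={b.com}
Op 23: tick 1 -> clock=26. purged={d.com}
Op 24: insert e.com -> 10.0.0.3 (expiry=26+3=29). clock=26
Op 25: insert c.com -> 10.0.0.1 (expiry=26+2=28). clock=26
Op 26: insert b.com -> 10.0.0.3 (expiry=26+6=32). clock=26
Op 27: tick 1 -> clock=27.
Op 28: tick 2 -> clock=29. purged={a.com,c.com,e.com}
Op 29: insert a.com -> 10.0.0.4 (expiry=29+3=32). clock=29
Op 30: tick 1 -> clock=30.
lookup e.com: not in cache (expired or never inserted)

Answer: NXDOMAIN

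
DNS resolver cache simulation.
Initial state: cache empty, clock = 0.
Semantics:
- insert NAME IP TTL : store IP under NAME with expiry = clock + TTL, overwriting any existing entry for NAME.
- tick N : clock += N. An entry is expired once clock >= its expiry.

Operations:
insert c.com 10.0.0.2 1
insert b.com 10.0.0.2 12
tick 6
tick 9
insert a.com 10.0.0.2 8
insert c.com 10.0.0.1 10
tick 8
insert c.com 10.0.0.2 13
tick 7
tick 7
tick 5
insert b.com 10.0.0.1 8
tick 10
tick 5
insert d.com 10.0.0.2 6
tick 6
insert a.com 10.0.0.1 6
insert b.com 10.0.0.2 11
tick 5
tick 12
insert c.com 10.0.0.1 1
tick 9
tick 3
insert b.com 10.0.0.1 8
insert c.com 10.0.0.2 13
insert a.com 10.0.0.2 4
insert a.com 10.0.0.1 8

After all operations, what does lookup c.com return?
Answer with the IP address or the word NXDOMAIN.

Answer: 10.0.0.2

Derivation:
Op 1: insert c.com -> 10.0.0.2 (expiry=0+1=1). clock=0
Op 2: insert b.com -> 10.0.0.2 (expiry=0+12=12). clock=0
Op 3: tick 6 -> clock=6. purged={c.com}
Op 4: tick 9 -> clock=15. purged={b.com}
Op 5: insert a.com -> 10.0.0.2 (expiry=15+8=23). clock=15
Op 6: insert c.com -> 10.0.0.1 (expiry=15+10=25). clock=15
Op 7: tick 8 -> clock=23. purged={a.com}
Op 8: insert c.com -> 10.0.0.2 (expiry=23+13=36). clock=23
Op 9: tick 7 -> clock=30.
Op 10: tick 7 -> clock=37. purged={c.com}
Op 11: tick 5 -> clock=42.
Op 12: insert b.com -> 10.0.0.1 (expiry=42+8=50). clock=42
Op 13: tick 10 -> clock=52. purged={b.com}
Op 14: tick 5 -> clock=57.
Op 15: insert d.com -> 10.0.0.2 (expiry=57+6=63). clock=57
Op 16: tick 6 -> clock=63. purged={d.com}
Op 17: insert a.com -> 10.0.0.1 (expiry=63+6=69). clock=63
Op 18: insert b.com -> 10.0.0.2 (expiry=63+11=74). clock=63
Op 19: tick 5 -> clock=68.
Op 20: tick 12 -> clock=80. purged={a.com,b.com}
Op 21: insert c.com -> 10.0.0.1 (expiry=80+1=81). clock=80
Op 22: tick 9 -> clock=89. purged={c.com}
Op 23: tick 3 -> clock=92.
Op 24: insert b.com -> 10.0.0.1 (expiry=92+8=100). clock=92
Op 25: insert c.com -> 10.0.0.2 (expiry=92+13=105). clock=92
Op 26: insert a.com -> 10.0.0.2 (expiry=92+4=96). clock=92
Op 27: insert a.com -> 10.0.0.1 (expiry=92+8=100). clock=92
lookup c.com: present, ip=10.0.0.2 expiry=105 > clock=92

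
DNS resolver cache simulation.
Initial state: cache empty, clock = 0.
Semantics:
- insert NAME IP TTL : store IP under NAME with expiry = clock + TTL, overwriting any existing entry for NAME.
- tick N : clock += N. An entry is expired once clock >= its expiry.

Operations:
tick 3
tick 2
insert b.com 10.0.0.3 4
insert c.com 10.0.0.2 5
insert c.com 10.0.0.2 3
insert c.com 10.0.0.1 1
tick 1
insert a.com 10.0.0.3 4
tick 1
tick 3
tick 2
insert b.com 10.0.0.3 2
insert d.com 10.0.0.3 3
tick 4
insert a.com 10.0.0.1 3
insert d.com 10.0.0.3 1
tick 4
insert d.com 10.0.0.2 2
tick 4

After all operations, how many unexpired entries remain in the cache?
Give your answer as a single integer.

Op 1: tick 3 -> clock=3.
Op 2: tick 2 -> clock=5.
Op 3: insert b.com -> 10.0.0.3 (expiry=5+4=9). clock=5
Op 4: insert c.com -> 10.0.0.2 (expiry=5+5=10). clock=5
Op 5: insert c.com -> 10.0.0.2 (expiry=5+3=8). clock=5
Op 6: insert c.com -> 10.0.0.1 (expiry=5+1=6). clock=5
Op 7: tick 1 -> clock=6. purged={c.com}
Op 8: insert a.com -> 10.0.0.3 (expiry=6+4=10). clock=6
Op 9: tick 1 -> clock=7.
Op 10: tick 3 -> clock=10. purged={a.com,b.com}
Op 11: tick 2 -> clock=12.
Op 12: insert b.com -> 10.0.0.3 (expiry=12+2=14). clock=12
Op 13: insert d.com -> 10.0.0.3 (expiry=12+3=15). clock=12
Op 14: tick 4 -> clock=16. purged={b.com,d.com}
Op 15: insert a.com -> 10.0.0.1 (expiry=16+3=19). clock=16
Op 16: insert d.com -> 10.0.0.3 (expiry=16+1=17). clock=16
Op 17: tick 4 -> clock=20. purged={a.com,d.com}
Op 18: insert d.com -> 10.0.0.2 (expiry=20+2=22). clock=20
Op 19: tick 4 -> clock=24. purged={d.com}
Final cache (unexpired): {} -> size=0

Answer: 0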